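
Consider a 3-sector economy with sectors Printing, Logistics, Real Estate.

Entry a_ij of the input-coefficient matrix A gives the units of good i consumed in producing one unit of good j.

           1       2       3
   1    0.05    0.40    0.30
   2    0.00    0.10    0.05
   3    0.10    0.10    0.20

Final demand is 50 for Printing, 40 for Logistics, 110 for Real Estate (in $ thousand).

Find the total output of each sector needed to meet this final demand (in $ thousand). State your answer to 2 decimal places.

x_1 = 125.57, x_2 = 53.33, x_3 = 159.86

I − A =
  [   0.95    -0.40    -0.30]
  [   0.00     0.90    -0.05]
  [  -0.10    -0.10     0.80]
Cofactors of I−A, C_ij = (−1)^(i+j)·(minor ij) (rows/columns in the sector order above):
  C_11 = (0.90)(0.80) − (-0.05)(-0.10) = 0.7150
  C_12 = −[(0.00)(0.80) − (-0.05)(-0.10)] = 0.0050
  C_13 = (0.00)(-0.10) − (0.90)(-0.10) = 0.0900
  C_21 = −[(-0.40)(0.80) − (-0.30)(-0.10)] = 0.3500
  C_22 = (0.95)(0.80) − (-0.30)(-0.10) = 0.7300
  C_23 = −[(0.95)(-0.10) − (-0.40)(-0.10)] = 0.1350
  C_31 = (-0.40)(-0.05) − (-0.30)(0.90) = 0.2900
  C_32 = −[(0.95)(-0.05) − (-0.30)(0.00)] = 0.0475
  C_33 = (0.95)(0.90) − (-0.40)(0.00) = 0.8550
det(I−A) = Σ_j (I−A)_1j·C_1j = (0.95)(0.7150) + (-0.40)(0.0050) + (-0.30)(0.0900) = 0.65025
adj(I−A) = Cᵀ =
  [ 0.7150   0.3500   0.2900]
  [ 0.0050   0.7300   0.0475]
  [ 0.0900   0.1350   0.8550]
(I − A)⁻¹ = adj(I−A) / det(I−A) ≈
  [   1.0996     0.5383     0.4460]
  [   0.0077     1.1226     0.0730]
  [   0.1384     0.2076     1.3149]
x = (I − A)⁻¹ d = adj(I−A)·d / det(I−A), with det(I−A) = 0.65025:
  x_1 = (0.7150·50 + 0.3500·40 + 0.2900·110) / 0.65025 = 81.65 / 0.65025 ≈ 125.57
  x_2 = (0.0050·50 + 0.7300·40 + 0.0475·110) / 0.65025 = 34.675 / 0.65025 ≈ 53.33
  x_3 = (0.0900·50 + 0.1350·40 + 0.8550·110) / 0.65025 = 103.95 / 0.65025 ≈ 159.86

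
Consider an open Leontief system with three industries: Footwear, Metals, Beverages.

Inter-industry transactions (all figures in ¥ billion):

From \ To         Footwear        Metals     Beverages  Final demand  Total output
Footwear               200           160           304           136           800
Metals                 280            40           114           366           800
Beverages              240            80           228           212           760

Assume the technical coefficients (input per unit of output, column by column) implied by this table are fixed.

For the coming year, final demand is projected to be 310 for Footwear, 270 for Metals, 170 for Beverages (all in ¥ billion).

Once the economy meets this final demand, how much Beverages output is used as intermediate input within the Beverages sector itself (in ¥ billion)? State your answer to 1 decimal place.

Technical coefficients a_ij = z_ij / X_j:
  a_FF = 200/800 = 0.25, a_MF = 280/800 = 0.35, a_BF = 240/800 = 0.30
  a_FM = 160/800 = 0.20, a_MM = 40/800 = 0.05, a_BM = 80/800 = 0.10
  a_FB = 304/760 = 0.40, a_MB = 114/760 = 0.15, a_BB = 228/760 = 0.30
I − A =
  [   0.75    -0.20    -0.40]
  [  -0.35     0.95    -0.15]
  [  -0.30    -0.10     0.70]
Cofactors of I−A, C_ij = (−1)^(i+j)·(minor ij) (rows/columns in the sector order above):
  C_11 = (0.95)(0.70) − (-0.15)(-0.10) = 0.6500
  C_12 = −[(-0.35)(0.70) − (-0.15)(-0.30)] = 0.2900
  C_13 = (-0.35)(-0.10) − (0.95)(-0.30) = 0.3200
  C_21 = −[(-0.20)(0.70) − (-0.40)(-0.10)] = 0.1800
  C_22 = (0.75)(0.70) − (-0.40)(-0.30) = 0.4050
  C_23 = −[(0.75)(-0.10) − (-0.20)(-0.30)] = 0.1350
  C_31 = (-0.20)(-0.15) − (-0.40)(0.95) = 0.4100
  C_32 = −[(0.75)(-0.15) − (-0.40)(-0.35)] = 0.2525
  C_33 = (0.75)(0.95) − (-0.20)(-0.35) = 0.6425
det(I−A) = Σ_j (I−A)_1j·C_1j = (0.75)(0.6500) + (-0.20)(0.2900) + (-0.40)(0.3200) = 0.3015
adj(I−A) = Cᵀ =
  [ 0.6500   0.1800   0.4100]
  [ 0.2900   0.4050   0.2525]
  [ 0.3200   0.1350   0.6425]
(I − A)⁻¹ = adj(I−A) / det(I−A) ≈
  [   2.1559     0.5970     1.3599]
  [   0.9619     1.3433     0.8375]
  [   1.0614     0.4478     2.1310]
First solve x = (I − A)⁻¹ d = adj(I−A)·d / det(I−A); in particular x_B = (0.3200·310 + 0.1350·270 + 0.6425·170) / 0.3015 = 244.875 / 0.3015 ≈ 812.189.
Intermediate flow from B to B: z_BB = a_BB · x_B = 0.30 × 244.875 / 0.3015 = 73.4625 / 0.3015 ≈ 243.7.

z_BB = 243.7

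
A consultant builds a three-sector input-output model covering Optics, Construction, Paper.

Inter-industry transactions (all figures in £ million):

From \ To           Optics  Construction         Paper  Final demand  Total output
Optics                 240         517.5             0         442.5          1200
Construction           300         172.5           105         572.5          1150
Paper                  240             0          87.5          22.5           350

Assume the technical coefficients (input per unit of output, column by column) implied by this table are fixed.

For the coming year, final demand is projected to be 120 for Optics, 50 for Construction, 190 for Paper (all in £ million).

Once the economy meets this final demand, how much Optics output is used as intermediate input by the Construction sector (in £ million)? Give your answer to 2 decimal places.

Technical coefficients a_ij = z_ij / X_j:
  a_OO = 240/1200 = 0.20, a_CO = 300/1200 = 0.25, a_PO = 240/1200 = 0.20
  a_OC = 517.5/1150 = 0.45, a_CC = 172.5/1150 = 0.15, a_PC = 0/1150 = 0.00
  a_OP = 0/350 = 0.00, a_CP = 105/350 = 0.30, a_PP = 87.5/350 = 0.25
I − A =
  [   0.80    -0.45     0.00]
  [  -0.25     0.85    -0.30]
  [  -0.20     0.00     0.75]
Cofactors of I−A, C_ij = (−1)^(i+j)·(minor ij) (rows/columns in the sector order above):
  C_11 = (0.85)(0.75) − (-0.30)(0.00) = 0.6375
  C_12 = −[(-0.25)(0.75) − (-0.30)(-0.20)] = 0.2475
  C_13 = (-0.25)(0.00) − (0.85)(-0.20) = 0.1700
  C_21 = −[(-0.45)(0.75) − (0.00)(0.00)] = 0.3375
  C_22 = (0.80)(0.75) − (0.00)(-0.20) = 0.6000
  C_23 = −[(0.80)(0.00) − (-0.45)(-0.20)] = 0.0900
  C_31 = (-0.45)(-0.30) − (0.00)(0.85) = 0.1350
  C_32 = −[(0.80)(-0.30) − (0.00)(-0.25)] = 0.2400
  C_33 = (0.80)(0.85) − (-0.45)(-0.25) = 0.5675
det(I−A) = Σ_j (I−A)_1j·C_1j = (0.80)(0.6375) + (-0.45)(0.2475) + (0.00)(0.1700) = 0.398625
adj(I−A) = Cᵀ =
  [ 0.6375   0.3375   0.1350]
  [ 0.2475   0.6000   0.2400]
  [ 0.1700   0.0900   0.5675]
(I − A)⁻¹ = adj(I−A) / det(I−A) ≈
  [   1.5992     0.8467     0.3387]
  [   0.6209     1.5052     0.6021]
  [   0.4265     0.2258     1.4236]
First solve x = (I − A)⁻¹ d = adj(I−A)·d / det(I−A); in particular x_C = (0.2475·120 + 0.6000·50 + 0.2400·190) / 0.398625 = 105.30 / 0.398625 ≈ 264.1580.
Intermediate flow from O to C: z_OC = a_OC · x_C = 0.45 × 105.30 / 0.398625 = 47.385 / 0.398625 ≈ 118.87.

z_OC = 118.87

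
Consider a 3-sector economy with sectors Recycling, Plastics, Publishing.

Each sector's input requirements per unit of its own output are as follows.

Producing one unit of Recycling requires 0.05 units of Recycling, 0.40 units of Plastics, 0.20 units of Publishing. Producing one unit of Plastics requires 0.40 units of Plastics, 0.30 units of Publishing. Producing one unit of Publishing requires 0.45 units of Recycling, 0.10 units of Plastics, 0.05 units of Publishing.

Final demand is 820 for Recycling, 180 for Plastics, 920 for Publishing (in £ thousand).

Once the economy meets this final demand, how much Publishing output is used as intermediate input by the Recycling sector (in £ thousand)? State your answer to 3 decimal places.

I − A =
  [   0.95     0.00    -0.45]
  [  -0.40     0.60    -0.10]
  [  -0.20    -0.30     0.95]
Cofactors of I−A, C_ij = (−1)^(i+j)·(minor ij) (rows/columns in the sector order above):
  C_11 = (0.60)(0.95) − (-0.10)(-0.30) = 0.5400
  C_12 = −[(-0.40)(0.95) − (-0.10)(-0.20)] = 0.4000
  C_13 = (-0.40)(-0.30) − (0.60)(-0.20) = 0.2400
  C_21 = −[(0.00)(0.95) − (-0.45)(-0.30)] = 0.1350
  C_22 = (0.95)(0.95) − (-0.45)(-0.20) = 0.8125
  C_23 = −[(0.95)(-0.30) − (0.00)(-0.20)] = 0.2850
  C_31 = (0.00)(-0.10) − (-0.45)(0.60) = 0.2700
  C_32 = −[(0.95)(-0.10) − (-0.45)(-0.40)] = 0.2750
  C_33 = (0.95)(0.60) − (0.00)(-0.40) = 0.5700
det(I−A) = Σ_j (I−A)_1j·C_1j = (0.95)(0.5400) + (0.00)(0.4000) + (-0.45)(0.2400) = 0.4050
adj(I−A) = Cᵀ =
  [ 0.5400   0.1350   0.2700]
  [ 0.4000   0.8125   0.2750]
  [ 0.2400   0.2850   0.5700]
(I − A)⁻¹ = adj(I−A) / det(I−A) ≈
  [   1.3333     0.3333     0.6667]
  [   0.9877     2.0062     0.6790]
  [   0.5926     0.7037     1.4074]
First solve x = (I − A)⁻¹ d = adj(I−A)·d / det(I−A); in particular x_1 = (0.5400·820 + 0.1350·180 + 0.2700·920) / 0.4050 = 715.50 / 0.4050 ≈ 1766.66667.
Intermediate flow from 3 to 1: z_31 = a_31 · x_1 = 0.20 × 715.50 / 0.4050 = 143.10 / 0.4050 ≈ 353.333.

z_31 = 353.333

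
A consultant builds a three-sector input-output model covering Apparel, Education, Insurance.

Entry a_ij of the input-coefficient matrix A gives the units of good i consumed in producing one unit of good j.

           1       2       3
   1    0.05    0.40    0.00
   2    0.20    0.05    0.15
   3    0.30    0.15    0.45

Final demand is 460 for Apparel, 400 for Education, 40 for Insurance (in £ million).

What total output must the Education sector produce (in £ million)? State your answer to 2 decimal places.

I − A =
  [   0.95    -0.40     0.00]
  [  -0.20     0.95    -0.15]
  [  -0.30    -0.15     0.55]
Cofactors of I−A, C_ij = (−1)^(i+j)·(minor ij) (rows/columns in the sector order above):
  C_11 = (0.95)(0.55) − (-0.15)(-0.15) = 0.5000
  C_12 = −[(-0.20)(0.55) − (-0.15)(-0.30)] = 0.1550
  C_13 = (-0.20)(-0.15) − (0.95)(-0.30) = 0.3150
  C_21 = −[(-0.40)(0.55) − (0.00)(-0.15)] = 0.2200
  C_22 = (0.95)(0.55) − (0.00)(-0.30) = 0.5225
  C_23 = −[(0.95)(-0.15) − (-0.40)(-0.30)] = 0.2625
  C_31 = (-0.40)(-0.15) − (0.00)(0.95) = 0.0600
  C_32 = −[(0.95)(-0.15) − (0.00)(-0.20)] = 0.1425
  C_33 = (0.95)(0.95) − (-0.40)(-0.20) = 0.8225
det(I−A) = Σ_j (I−A)_1j·C_1j = (0.95)(0.5000) + (-0.40)(0.1550) + (0.00)(0.3150) = 0.4130
adj(I−A) = Cᵀ =
  [ 0.5000   0.2200   0.0600]
  [ 0.1550   0.5225   0.1425]
  [ 0.3150   0.2625   0.8225]
(I − A)⁻¹ = adj(I−A) / det(I−A) ≈
  [   1.2107     0.5327     0.1453]
  [   0.3753     1.2651     0.3450]
  [   0.7627     0.6356     1.9915]
x = (I − A)⁻¹ d = adj(I−A)·d / det(I−A), with det(I−A) = 0.4130:
  x_1 = (0.5000·460 + 0.2200·400 + 0.0600·40) / 0.4130 = 320.40 / 0.4130 ≈ 775.79
  x_2 = (0.1550·460 + 0.5225·400 + 0.1425·40) / 0.4130 = 286.00 / 0.4130 ≈ 692.49
  x_3 = (0.3150·460 + 0.2625·400 + 0.8225·40) / 0.4130 = 282.80 / 0.4130 ≈ 684.75

x_2 = 692.49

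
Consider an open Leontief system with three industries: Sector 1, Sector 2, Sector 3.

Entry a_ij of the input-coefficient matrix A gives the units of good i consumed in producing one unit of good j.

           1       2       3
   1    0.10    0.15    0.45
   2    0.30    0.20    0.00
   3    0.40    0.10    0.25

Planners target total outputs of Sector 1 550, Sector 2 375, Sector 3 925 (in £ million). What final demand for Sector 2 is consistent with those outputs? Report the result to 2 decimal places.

d_2 = 135.00

I − A =
  [   0.90    -0.15    -0.45]
  [  -0.30     0.80     0.00]
  [  -0.40    -0.10     0.75]
d = (I − A) x:
  d_1 = (+0.90)·550 + (-0.15)·375 + (-0.45)·925 = 22.50
  d_2 = (-0.30)·550 + (+0.80)·375 + (+0.00)·925 = 135.00
  d_3 = (-0.40)·550 + (-0.10)·375 + (+0.75)·925 = 436.25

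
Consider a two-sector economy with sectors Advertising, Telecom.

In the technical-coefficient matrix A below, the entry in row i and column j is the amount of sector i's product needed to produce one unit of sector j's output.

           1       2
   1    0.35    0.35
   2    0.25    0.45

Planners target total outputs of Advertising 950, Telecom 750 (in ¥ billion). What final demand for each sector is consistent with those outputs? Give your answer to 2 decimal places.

d_1 = 355.00, d_2 = 175.00

I − A =
  [   0.65    -0.35]
  [  -0.25     0.55]
d = (I − A) x:
  d_1 = (+0.65)·950 + (-0.35)·750 = 355.00
  d_2 = (-0.25)·950 + (+0.55)·750 = 175.00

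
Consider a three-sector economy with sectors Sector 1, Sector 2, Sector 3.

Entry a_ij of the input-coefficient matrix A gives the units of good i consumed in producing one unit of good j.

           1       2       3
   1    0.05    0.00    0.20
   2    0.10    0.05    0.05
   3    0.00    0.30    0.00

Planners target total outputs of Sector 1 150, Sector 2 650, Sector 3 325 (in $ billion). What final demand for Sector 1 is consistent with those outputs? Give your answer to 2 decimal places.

I − A =
  [   0.95     0.00    -0.20]
  [  -0.10     0.95    -0.05]
  [   0.00    -0.30     1.00]
d = (I − A) x:
  d_1 = (+0.95)·150 + (+0.00)·650 + (-0.20)·325 = 77.50
  d_2 = (-0.10)·150 + (+0.95)·650 + (-0.05)·325 = 586.25
  d_3 = (+0.00)·150 + (-0.30)·650 + (+1.00)·325 = 130.00

d_1 = 77.50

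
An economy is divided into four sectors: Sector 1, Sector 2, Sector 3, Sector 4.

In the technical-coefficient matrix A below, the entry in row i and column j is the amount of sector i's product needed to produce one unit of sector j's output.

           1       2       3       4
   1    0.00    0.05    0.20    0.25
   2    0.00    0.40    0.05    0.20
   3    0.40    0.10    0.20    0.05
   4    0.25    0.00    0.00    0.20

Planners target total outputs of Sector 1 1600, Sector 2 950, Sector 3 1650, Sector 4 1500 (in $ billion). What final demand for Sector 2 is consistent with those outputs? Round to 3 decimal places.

d_2 = 187.500

I − A =
  [   1.00    -0.05    -0.20    -0.25]
  [   0.00     0.60    -0.05    -0.20]
  [  -0.40    -0.10     0.80    -0.05]
  [  -0.25     0.00     0.00     0.80]
d = (I − A) x:
  d_1 = (+1.00)·1600 + (-0.05)·950 + (-0.20)·1650 + (-0.25)·1500 = 847.500
  d_2 = (+0.00)·1600 + (+0.60)·950 + (-0.05)·1650 + (-0.20)·1500 = 187.500
  d_3 = (-0.40)·1600 + (-0.10)·950 + (+0.80)·1650 + (-0.05)·1500 = 510.000
  d_4 = (-0.25)·1600 + (+0.00)·950 + (+0.00)·1650 + (+0.80)·1500 = 800.000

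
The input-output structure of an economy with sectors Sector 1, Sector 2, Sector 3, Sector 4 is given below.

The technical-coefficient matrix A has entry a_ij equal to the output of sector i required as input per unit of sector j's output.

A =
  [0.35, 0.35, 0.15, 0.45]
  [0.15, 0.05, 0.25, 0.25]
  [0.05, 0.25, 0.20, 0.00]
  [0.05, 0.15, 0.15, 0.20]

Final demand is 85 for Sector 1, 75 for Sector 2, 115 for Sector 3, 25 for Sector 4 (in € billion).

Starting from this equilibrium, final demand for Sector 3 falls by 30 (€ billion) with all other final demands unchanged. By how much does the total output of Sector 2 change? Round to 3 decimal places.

I − A =
  [   0.65    -0.35    -0.15    -0.45]
  [  -0.15     0.95    -0.25    -0.25]
  [  -0.05    -0.25     0.80     0.00]
  [  -0.05    -0.15    -0.15     0.80]
Compute the cofactors C_ij = (−1)^(i+j)·(3×3 minor ij) of I−A; the adjugate is their transpose:
adj(I−A) = Cᵀ =
  [ 0.518625   0.324875   0.272500   0.393250]
  [ 0.117875   0.388625   0.178750   0.187750]
  [ 0.069250   0.141750   0.391750   0.083250]
  [ 0.067500   0.119750   0.124000   0.394250]
det(I−A) = Σ_j (I−A)_1j·C_1j = (0.65)(0.518625) + (-0.35)(0.117875) + (-0.15)(0.069250) + (-0.45)(0.067500) = 0.2550875
(I − A)⁻¹ = adj(I−A) / det(I−A) ≈
  [   2.0331     1.2736     1.0683     1.5416]
  [   0.4621     1.5235     0.7007     0.7360]
  [   0.2715     0.5557     1.5357     0.3264]
  [   0.2646     0.4694     0.4861     1.5455]
Δx = (I − A)⁻¹ Δd with Δd having -30 in the Sector 3 component and 0 elsewhere.
So Δx_2 = L_23 · (-30), where L_23 = adj(I−A)_23 / det(I−A) = 0.178750 / 0.2550875.
Δx_2 = 0.178750 × (-30) / 0.2550875 = -5.3625 / 0.2550875 ≈ -21.022.

Δx_2 = -21.022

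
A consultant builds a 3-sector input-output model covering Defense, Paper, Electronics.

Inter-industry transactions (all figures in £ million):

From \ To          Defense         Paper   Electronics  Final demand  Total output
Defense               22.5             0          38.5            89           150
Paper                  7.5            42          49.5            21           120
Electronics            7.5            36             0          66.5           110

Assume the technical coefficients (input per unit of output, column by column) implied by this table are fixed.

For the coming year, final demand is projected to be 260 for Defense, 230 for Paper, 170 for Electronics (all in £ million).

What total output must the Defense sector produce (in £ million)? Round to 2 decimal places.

x_1 = 467.14

Technical coefficients a_ij = z_ij / X_j:
  a_11 = 22.5/150 = 0.15, a_21 = 7.5/150 = 0.05, a_31 = 7.5/150 = 0.05
  a_12 = 0/120 = 0.00, a_22 = 42/120 = 0.35, a_32 = 36/120 = 0.30
  a_13 = 38.5/110 = 0.35, a_23 = 49.5/110 = 0.45, a_33 = 0/110 = 0.00
I − A =
  [   0.85     0.00    -0.35]
  [  -0.05     0.65    -0.45]
  [  -0.05    -0.30     1.00]
Cofactors of I−A, C_ij = (−1)^(i+j)·(minor ij) (rows/columns in the sector order above):
  C_11 = (0.65)(1.00) − (-0.45)(-0.30) = 0.5150
  C_12 = −[(-0.05)(1.00) − (-0.45)(-0.05)] = 0.0725
  C_13 = (-0.05)(-0.30) − (0.65)(-0.05) = 0.0475
  C_21 = −[(0.00)(1.00) − (-0.35)(-0.30)] = 0.1050
  C_22 = (0.85)(1.00) − (-0.35)(-0.05) = 0.8325
  C_23 = −[(0.85)(-0.30) − (0.00)(-0.05)] = 0.2550
  C_31 = (0.00)(-0.45) − (-0.35)(0.65) = 0.2275
  C_32 = −[(0.85)(-0.45) − (-0.35)(-0.05)] = 0.4000
  C_33 = (0.85)(0.65) − (0.00)(-0.05) = 0.5525
det(I−A) = Σ_j (I−A)_1j·C_1j = (0.85)(0.5150) + (0.00)(0.0725) + (-0.35)(0.0475) = 0.421125
adj(I−A) = Cᵀ =
  [ 0.5150   0.1050   0.2275]
  [ 0.0725   0.8325   0.4000]
  [ 0.0475   0.2550   0.5525]
(I − A)⁻¹ = adj(I−A) / det(I−A) ≈
  [   1.2229     0.2493     0.5402]
  [   0.1722     1.9768     0.9498]
  [   0.1128     0.6055     1.3120]
x = (I − A)⁻¹ d = adj(I−A)·d / det(I−A), with det(I−A) = 0.421125:
  x_1 = (0.5150·260 + 0.1050·230 + 0.2275·170) / 0.421125 = 196.725 / 0.421125 ≈ 467.14
  x_2 = (0.0725·260 + 0.8325·230 + 0.4000·170) / 0.421125 = 278.325 / 0.421125 ≈ 660.91
  x_3 = (0.0475·260 + 0.2550·230 + 0.5525·170) / 0.421125 = 164.925 / 0.421125 ≈ 391.63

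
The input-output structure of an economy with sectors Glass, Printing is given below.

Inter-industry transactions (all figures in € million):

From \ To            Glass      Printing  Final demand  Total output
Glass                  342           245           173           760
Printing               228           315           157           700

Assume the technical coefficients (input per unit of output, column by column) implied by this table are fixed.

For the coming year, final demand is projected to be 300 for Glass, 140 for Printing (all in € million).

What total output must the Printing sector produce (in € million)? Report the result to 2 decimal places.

Technical coefficients a_ij = z_ij / X_j:
  a_11 = 342/760 = 0.45, a_21 = 228/760 = 0.30
  a_12 = 245/700 = 0.35, a_22 = 315/700 = 0.45
I − A =
  [   0.55    -0.35]
  [  -0.30     0.55]
det(I−A) = (0.55)(0.55) − (-0.35)(-0.30) = 0.1975
adj(I−A) = [[0.55, 0.35], [0.30, 0.55]]
(I − A)⁻¹ = adj(I−A) / det(I−A) ≈
  [   2.7848     1.7722]
  [   1.5190     2.7848]
x = (I − A)⁻¹ d = adj(I−A)·d / det(I−A), with det(I−A) = 0.1975:
  x_1 = (0.55·300 + 0.35·140) / 0.1975 = 214.00 / 0.1975 ≈ 1083.54
  x_2 = (0.30·300 + 0.55·140) / 0.1975 = 167.00 / 0.1975 ≈ 845.57

x_2 = 845.57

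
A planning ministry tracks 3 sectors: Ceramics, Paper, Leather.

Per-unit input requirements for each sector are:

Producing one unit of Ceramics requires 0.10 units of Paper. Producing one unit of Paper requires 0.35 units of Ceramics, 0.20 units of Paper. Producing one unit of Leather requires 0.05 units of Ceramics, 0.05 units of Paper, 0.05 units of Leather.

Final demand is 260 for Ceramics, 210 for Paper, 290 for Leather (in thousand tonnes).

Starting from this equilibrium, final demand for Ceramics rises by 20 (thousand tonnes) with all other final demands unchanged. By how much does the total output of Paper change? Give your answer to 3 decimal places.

Δx_P = 2.614

I − A =
  [   1.00    -0.35    -0.05]
  [  -0.10     0.80    -0.05]
  [   0.00     0.00     0.95]
Cofactors of I−A, C_ij = (−1)^(i+j)·(minor ij) (rows/columns in the sector order above):
  C_11 = (0.80)(0.95) − (-0.05)(0.00) = 0.7600
  C_12 = −[(-0.10)(0.95) − (-0.05)(0.00)] = 0.0950
  C_13 = (-0.10)(0.00) − (0.80)(0.00) = 0.0000
  C_21 = −[(-0.35)(0.95) − (-0.05)(0.00)] = 0.3325
  C_22 = (1.00)(0.95) − (-0.05)(0.00) = 0.9500
  C_23 = −[(1.00)(0.00) − (-0.35)(0.00)] = 0.0000
  C_31 = (-0.35)(-0.05) − (-0.05)(0.80) = 0.0575
  C_32 = −[(1.00)(-0.05) − (-0.05)(-0.10)] = 0.0550
  C_33 = (1.00)(0.80) − (-0.35)(-0.10) = 0.7650
det(I−A) = Σ_j (I−A)_1j·C_1j = (1.00)(0.7600) + (-0.35)(0.0950) + (-0.05)(0.0000) = 0.72675
adj(I−A) = Cᵀ =
  [ 0.7600   0.3325   0.0575]
  [ 0.0950   0.9500   0.0550]
  [ 0.0000   0.0000   0.7650]
(I − A)⁻¹ = adj(I−A) / det(I−A) ≈
  [   1.0458     0.4575     0.0791]
  [   0.1307     1.3072     0.0757]
  [   0.0000     0.0000     1.0526]
Δx = (I − A)⁻¹ Δd with Δd having +20 in the Ceramics component and 0 elsewhere.
So Δx_P = L_PC · (+20), where L_PC = adj(I−A)_PC / det(I−A) = 0.0950 / 0.72675.
Δx_P = 0.0950 × (+20) / 0.72675 = 1.90 / 0.72675 ≈ 2.614.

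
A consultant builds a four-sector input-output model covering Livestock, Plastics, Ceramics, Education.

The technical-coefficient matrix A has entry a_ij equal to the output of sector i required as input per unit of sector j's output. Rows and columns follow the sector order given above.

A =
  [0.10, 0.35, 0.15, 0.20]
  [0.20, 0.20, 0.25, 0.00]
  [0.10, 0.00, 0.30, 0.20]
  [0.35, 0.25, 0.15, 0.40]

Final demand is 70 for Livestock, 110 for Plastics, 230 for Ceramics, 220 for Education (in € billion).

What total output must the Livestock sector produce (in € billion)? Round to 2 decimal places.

I − A =
  [   0.90    -0.35    -0.15    -0.20]
  [  -0.20     0.80    -0.25     0.00]
  [  -0.10     0.00     0.70    -0.20]
  [  -0.35    -0.25    -0.15     0.60]
Compute the cofactors C_ij = (−1)^(i+j)·(3×3 minor ij) of I−A; the adjugate is their transpose:
adj(I−A) = Cᵀ =
  [ 0.299500   0.179000   0.161000   0.153500]
  [ 0.110500   0.279500   0.141500   0.084000]
  [ 0.114000   0.095500   0.324000   0.146000]
  [ 0.249250   0.244750   0.233875   0.434250]
det(I−A) = Σ_j (I−A)_1j·C_1j = (0.90)(0.299500) + (-0.35)(0.110500) + (-0.15)(0.114000) + (-0.20)(0.249250) = 0.163925
(I − A)⁻¹ = adj(I−A) / det(I−A) ≈
  [   1.8271     1.0920     0.9822     0.9364]
  [   0.6741     1.7050     0.8632     0.5124]
  [   0.6954     0.5826     1.9765     0.8907]
  [   1.5205     1.4931     1.4267     2.6491]
x = (I − A)⁻¹ d = adj(I−A)·d / det(I−A), with det(I−A) = 0.163925:
  x_L = (0.299500·70 + 0.179000·110 + 0.161000·230 + 0.153500·220) / 0.163925 = 111.455 / 0.163925 ≈ 679.91
  x_P = (0.110500·70 + 0.279500·110 + 0.141500·230 + 0.084000·220) / 0.163925 = 89.505 / 0.163925 ≈ 546.01
  x_C = (0.114000·70 + 0.095500·110 + 0.324000·230 + 0.146000·220) / 0.163925 = 125.125 / 0.163925 ≈ 763.31
  x_E = (0.249250·70 + 0.244750·110 + 0.233875·230 + 0.434250·220) / 0.163925 = 193.69625 / 0.163925 ≈ 1181.62

x_L = 679.91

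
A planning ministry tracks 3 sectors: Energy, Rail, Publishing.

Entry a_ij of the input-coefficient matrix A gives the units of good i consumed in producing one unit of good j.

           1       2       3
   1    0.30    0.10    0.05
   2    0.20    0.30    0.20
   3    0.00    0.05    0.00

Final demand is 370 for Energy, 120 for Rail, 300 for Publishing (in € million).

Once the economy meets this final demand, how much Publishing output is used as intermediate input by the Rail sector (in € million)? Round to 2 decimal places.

z_32 = 21.95

I − A =
  [   0.70    -0.10    -0.05]
  [  -0.20     0.70    -0.20]
  [   0.00    -0.05     1.00]
Cofactors of I−A, C_ij = (−1)^(i+j)·(minor ij) (rows/columns in the sector order above):
  C_11 = (0.70)(1.00) − (-0.20)(-0.05) = 0.6900
  C_12 = −[(-0.20)(1.00) − (-0.20)(0.00)] = 0.2000
  C_13 = (-0.20)(-0.05) − (0.70)(0.00) = 0.0100
  C_21 = −[(-0.10)(1.00) − (-0.05)(-0.05)] = 0.1025
  C_22 = (0.70)(1.00) − (-0.05)(0.00) = 0.7000
  C_23 = −[(0.70)(-0.05) − (-0.10)(0.00)] = 0.0350
  C_31 = (-0.10)(-0.20) − (-0.05)(0.70) = 0.0550
  C_32 = −[(0.70)(-0.20) − (-0.05)(-0.20)] = 0.1500
  C_33 = (0.70)(0.70) − (-0.10)(-0.20) = 0.4700
det(I−A) = Σ_j (I−A)_1j·C_1j = (0.70)(0.6900) + (-0.10)(0.2000) + (-0.05)(0.0100) = 0.4625
adj(I−A) = Cᵀ =
  [ 0.6900   0.1025   0.0550]
  [ 0.2000   0.7000   0.1500]
  [ 0.0100   0.0350   0.4700]
(I − A)⁻¹ = adj(I−A) / det(I−A) ≈
  [   1.4919     0.2216     0.1189]
  [   0.4324     1.5135     0.3243]
  [   0.0216     0.0757     1.0162]
First solve x = (I − A)⁻¹ d = adj(I−A)·d / det(I−A); in particular x_2 = (0.2000·370 + 0.7000·120 + 0.1500·300) / 0.4625 = 203.00 / 0.4625 ≈ 438.9189.
Intermediate flow from 3 to 2: z_32 = a_32 · x_2 = 0.05 × 203.00 / 0.4625 = 10.15 / 0.4625 ≈ 21.95.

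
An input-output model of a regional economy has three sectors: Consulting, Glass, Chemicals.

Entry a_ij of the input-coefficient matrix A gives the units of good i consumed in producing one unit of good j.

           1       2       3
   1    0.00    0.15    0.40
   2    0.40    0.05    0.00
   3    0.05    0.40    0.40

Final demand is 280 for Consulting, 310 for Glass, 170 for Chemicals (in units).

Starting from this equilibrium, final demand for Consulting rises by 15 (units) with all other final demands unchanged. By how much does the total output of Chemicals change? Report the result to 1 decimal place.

Δx_3 = 6.9

I − A =
  [   1.00    -0.15    -0.40]
  [  -0.40     0.95     0.00]
  [  -0.05    -0.40     0.60]
Cofactors of I−A, C_ij = (−1)^(i+j)·(minor ij) (rows/columns in the sector order above):
  C_11 = (0.95)(0.60) − (0.00)(-0.40) = 0.5700
  C_12 = −[(-0.40)(0.60) − (0.00)(-0.05)] = 0.2400
  C_13 = (-0.40)(-0.40) − (0.95)(-0.05) = 0.2075
  C_21 = −[(-0.15)(0.60) − (-0.40)(-0.40)] = 0.2500
  C_22 = (1.00)(0.60) − (-0.40)(-0.05) = 0.5800
  C_23 = −[(1.00)(-0.40) − (-0.15)(-0.05)] = 0.4075
  C_31 = (-0.15)(0.00) − (-0.40)(0.95) = 0.3800
  C_32 = −[(1.00)(0.00) − (-0.40)(-0.40)] = 0.1600
  C_33 = (1.00)(0.95) − (-0.15)(-0.40) = 0.8900
det(I−A) = Σ_j (I−A)_1j·C_1j = (1.00)(0.5700) + (-0.15)(0.2400) + (-0.40)(0.2075) = 0.4510
adj(I−A) = Cᵀ =
  [ 0.5700   0.2500   0.3800]
  [ 0.2400   0.5800   0.1600]
  [ 0.2075   0.4075   0.8900]
(I − A)⁻¹ = adj(I−A) / det(I−A) ≈
  [   1.2639     0.5543     0.8426]
  [   0.5322     1.2860     0.3548]
  [   0.4601     0.9035     1.9734]
Δx = (I − A)⁻¹ Δd with Δd having +15 in the Consulting component and 0 elsewhere.
So Δx_3 = L_31 · (+15), where L_31 = adj(I−A)_31 / det(I−A) = 0.2075 / 0.4510.
Δx_3 = 0.2075 × (+15) / 0.4510 = 3.1125 / 0.4510 ≈ 6.9.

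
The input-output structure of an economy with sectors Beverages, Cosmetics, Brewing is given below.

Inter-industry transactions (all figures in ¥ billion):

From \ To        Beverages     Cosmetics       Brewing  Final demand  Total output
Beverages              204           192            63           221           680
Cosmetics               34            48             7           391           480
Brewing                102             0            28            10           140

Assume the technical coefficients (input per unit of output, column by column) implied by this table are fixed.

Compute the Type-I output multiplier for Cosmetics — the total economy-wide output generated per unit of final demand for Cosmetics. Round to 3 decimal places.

m_2 = 2.057

Technical coefficients a_ij = z_ij / X_j:
  a_11 = 204/680 = 0.30, a_21 = 34/680 = 0.05, a_31 = 102/680 = 0.15
  a_12 = 192/480 = 0.40, a_22 = 48/480 = 0.10, a_32 = 0/480 = 0.00
  a_13 = 63/140 = 0.45, a_23 = 7/140 = 0.05, a_33 = 28/140 = 0.20
I − A =
  [   0.70    -0.40    -0.45]
  [  -0.05     0.90    -0.05]
  [  -0.15     0.00     0.80]
Cofactors of I−A, C_ij = (−1)^(i+j)·(minor ij) (rows/columns in the sector order above):
  C_11 = (0.90)(0.80) − (-0.05)(0.00) = 0.7200
  C_12 = −[(-0.05)(0.80) − (-0.05)(-0.15)] = 0.0475
  C_13 = (-0.05)(0.00) − (0.90)(-0.15) = 0.1350
  C_21 = −[(-0.40)(0.80) − (-0.45)(0.00)] = 0.3200
  C_22 = (0.70)(0.80) − (-0.45)(-0.15) = 0.4925
  C_23 = −[(0.70)(0.00) − (-0.40)(-0.15)] = 0.0600
  C_31 = (-0.40)(-0.05) − (-0.45)(0.90) = 0.4250
  C_32 = −[(0.70)(-0.05) − (-0.45)(-0.05)] = 0.0575
  C_33 = (0.70)(0.90) − (-0.40)(-0.05) = 0.6100
det(I−A) = Σ_j (I−A)_1j·C_1j = (0.70)(0.7200) + (-0.40)(0.0475) + (-0.45)(0.1350) = 0.42425
adj(I−A) = Cᵀ =
  [ 0.7200   0.3200   0.4250]
  [ 0.0475   0.4925   0.0575]
  [ 0.1350   0.0600   0.6100]
(I − A)⁻¹ = adj(I−A) / det(I−A) ≈
  [   1.6971     0.7543     1.0018]
  [   0.1120     1.1609     0.1355]
  [   0.3182     0.1414     1.4378]
The output multiplier for sector j is the column-j sum of the Leontief inverse (I − A)⁻¹ = adj(I−A) / det(I−A).
Column 2 of adj(I−A): (0.3200, 0.4925, 0.0600); det(I−A) = 0.42425.
m_2 = (0.3200 + 0.4925 + 0.0600) / 0.42425 = 0.8725 / 0.42425 ≈ 2.057.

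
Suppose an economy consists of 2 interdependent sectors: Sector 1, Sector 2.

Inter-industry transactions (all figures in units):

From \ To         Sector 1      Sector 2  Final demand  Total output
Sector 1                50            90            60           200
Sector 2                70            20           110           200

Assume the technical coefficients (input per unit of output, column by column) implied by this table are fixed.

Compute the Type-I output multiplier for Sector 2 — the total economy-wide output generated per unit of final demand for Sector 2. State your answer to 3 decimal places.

Technical coefficients a_ij = z_ij / X_j:
  a_11 = 50/200 = 0.25, a_21 = 70/200 = 0.35
  a_12 = 90/200 = 0.45, a_22 = 20/200 = 0.10
I − A =
  [   0.75    -0.45]
  [  -0.35     0.90]
det(I−A) = (0.75)(0.90) − (-0.45)(-0.35) = 0.5175
adj(I−A) = [[0.90, 0.45], [0.35, 0.75]]
(I − A)⁻¹ = adj(I−A) / det(I−A) ≈
  [   1.7391     0.8696]
  [   0.6763     1.4493]
The output multiplier for sector j is the column-j sum of the Leontief inverse (I − A)⁻¹ = adj(I−A) / det(I−A).
Column 2 of adj(I−A): (0.45, 0.75); det(I−A) = 0.5175.
m_2 = (0.45 + 0.75) / 0.5175 = 1.20 / 0.5175 ≈ 2.319.

m_2 = 2.319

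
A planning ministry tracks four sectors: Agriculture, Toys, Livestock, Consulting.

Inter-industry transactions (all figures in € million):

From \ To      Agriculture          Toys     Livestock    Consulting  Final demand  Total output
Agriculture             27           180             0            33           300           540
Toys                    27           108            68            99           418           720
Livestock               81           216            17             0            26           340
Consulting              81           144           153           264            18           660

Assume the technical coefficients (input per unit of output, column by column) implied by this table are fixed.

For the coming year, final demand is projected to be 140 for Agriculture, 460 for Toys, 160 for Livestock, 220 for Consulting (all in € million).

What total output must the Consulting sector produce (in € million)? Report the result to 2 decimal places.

Technical coefficients a_ij = z_ij / X_j:
  a_11 = 27/540 = 0.05, a_21 = 27/540 = 0.05, a_31 = 81/540 = 0.15, a_41 = 81/540 = 0.15
  a_12 = 180/720 = 0.25, a_22 = 108/720 = 0.15, a_32 = 216/720 = 0.30, a_42 = 144/720 = 0.20
  a_13 = 0/340 = 0.00, a_23 = 68/340 = 0.20, a_33 = 17/340 = 0.05, a_43 = 153/340 = 0.45
  a_14 = 33/660 = 0.05, a_24 = 99/660 = 0.15, a_34 = 0/660 = 0.00, a_44 = 264/660 = 0.40
I − A =
  [   0.95    -0.25     0.00    -0.05]
  [  -0.05     0.85    -0.20    -0.15]
  [  -0.15    -0.30     0.95     0.00]
  [  -0.15    -0.20    -0.45     0.60]
Compute the cofactors C_ij = (−1)^(i+j)·(3×3 minor ij) of I−A; the adjugate is their transpose:
adj(I−A) = Cᵀ =
  [ 0.39975   0.15875   0.06800   0.07300]
  [ 0.07800   0.53100   0.17775   0.13925]
  [ 0.08775   0.19275   0.43600   0.05550]
  [ 0.19175   0.36125   0.40325   0.69075]
det(I−A) = Σ_j (I−A)_1j·C_1j = (0.95)(0.39975) + (-0.25)(0.07800) + (0.00)(0.08775) + (-0.05)(0.19175) = 0.350675
(I − A)⁻¹ = adj(I−A) / det(I−A) ≈
  [   1.1399     0.4527     0.1939     0.2082]
  [   0.2224     1.5142     0.5069     0.3971]
  [   0.2502     0.5497     1.2433     0.1583]
  [   0.5468     1.0302     1.1499     1.9698]
x = (I − A)⁻¹ d = adj(I−A)·d / det(I−A), with det(I−A) = 0.350675:
  x_1 = (0.39975·140 + 0.15875·460 + 0.06800·160 + 0.07300·220) / 0.350675 = 155.93 / 0.350675 ≈ 444.66
  x_2 = (0.07800·140 + 0.53100·460 + 0.17775·160 + 0.13925·220) / 0.350675 = 314.255 / 0.350675 ≈ 896.14
  x_3 = (0.08775·140 + 0.19275·460 + 0.43600·160 + 0.05550·220) / 0.350675 = 182.92 / 0.350675 ≈ 521.62
  x_4 = (0.19175·140 + 0.36125·460 + 0.40325·160 + 0.69075·220) / 0.350675 = 409.505 / 0.350675 ≈ 1167.76

x_4 = 1167.76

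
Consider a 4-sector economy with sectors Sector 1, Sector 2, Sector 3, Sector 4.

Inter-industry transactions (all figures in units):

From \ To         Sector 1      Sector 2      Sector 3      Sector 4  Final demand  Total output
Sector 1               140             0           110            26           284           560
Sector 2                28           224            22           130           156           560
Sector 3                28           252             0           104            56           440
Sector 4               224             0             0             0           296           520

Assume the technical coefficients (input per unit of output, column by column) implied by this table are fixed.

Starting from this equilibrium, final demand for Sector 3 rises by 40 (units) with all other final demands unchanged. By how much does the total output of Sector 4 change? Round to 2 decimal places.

Technical coefficients a_ij = z_ij / X_j:
  a_11 = 140/560 = 0.25, a_21 = 28/560 = 0.05, a_31 = 28/560 = 0.05, a_41 = 224/560 = 0.40
  a_12 = 0/560 = 0.00, a_22 = 224/560 = 0.40, a_32 = 252/560 = 0.45, a_42 = 0/560 = 0.00
  a_13 = 110/440 = 0.25, a_23 = 22/440 = 0.05, a_33 = 0/440 = 0.00, a_43 = 0/440 = 0.00
  a_14 = 26/520 = 0.05, a_24 = 130/520 = 0.25, a_34 = 104/520 = 0.20, a_44 = 0/520 = 0.00
I − A =
  [   0.75     0.00    -0.25    -0.05]
  [  -0.05     0.60    -0.05    -0.25]
  [  -0.05    -0.45     1.00    -0.20]
  [  -0.40     0.00     0.00     1.00]
Compute the cofactors C_ij = (−1)^(i+j)·(3×3 minor ij) of I−A; the adjugate is their transpose:
adj(I−A) = Cᵀ =
  [ 0.5775   0.1125   0.1500   0.0870]
  [ 0.1565   0.6975   0.0740   0.1970]
  [ 0.1455   0.3285   0.4380   0.1770]
  [ 0.2310   0.0450   0.0600   0.4200]
det(I−A) = Σ_j (I−A)_1j·C_1j = (0.75)(0.5775) + (0.00)(0.1565) + (-0.25)(0.1455) + (-0.05)(0.2310) = 0.3852
(I − A)⁻¹ = adj(I−A) / det(I−A) ≈
  [   1.4992     0.2921     0.3894     0.2259]
  [   0.4063     1.8107     0.1921     0.5114]
  [   0.3777     0.8528     1.1371     0.4595]
  [   0.5997     0.1168     0.1558     1.0903]
Δx = (I − A)⁻¹ Δd with Δd having +40 in the Sector 3 component and 0 elsewhere.
So Δx_4 = L_43 · (+40), where L_43 = adj(I−A)_43 / det(I−A) = 0.0600 / 0.3852.
Δx_4 = 0.0600 × (+40) / 0.3852 = 2.40 / 0.3852 ≈ 6.23.

Δx_4 = 6.23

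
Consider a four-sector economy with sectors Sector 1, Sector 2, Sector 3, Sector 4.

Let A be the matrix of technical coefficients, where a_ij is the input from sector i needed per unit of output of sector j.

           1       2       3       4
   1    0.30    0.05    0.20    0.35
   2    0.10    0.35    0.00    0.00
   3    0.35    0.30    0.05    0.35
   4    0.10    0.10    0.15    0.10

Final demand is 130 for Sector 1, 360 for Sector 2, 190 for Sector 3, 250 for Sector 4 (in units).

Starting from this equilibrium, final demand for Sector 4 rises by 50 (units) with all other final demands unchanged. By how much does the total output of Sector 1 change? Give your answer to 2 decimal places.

Δx_1 = 48.26

I − A =
  [   0.70    -0.05    -0.20    -0.35]
  [  -0.10     0.65     0.00     0.00]
  [  -0.35    -0.30     0.95    -0.35]
  [  -0.10    -0.10    -0.15     0.90]
Compute the cofactors C_ij = (−1)^(i+j)·(3×3 minor ij) of I−A; the adjugate is their transpose:
adj(I−A) = Cᵀ =
  [ 0.521625   0.150125   0.151125   0.261625]
  [ 0.080250   0.440125   0.023250   0.040250]
  [ 0.258000   0.232750   0.378750   0.247625]
  [ 0.109875   0.104375   0.082500   0.376000]
det(I−A) = Σ_j (I−A)_1j·C_1j = (0.70)(0.521625) + (-0.05)(0.080250) + (-0.20)(0.258000) + (-0.35)(0.109875) = 0.27106875
(I − A)⁻¹ = adj(I−A) / det(I−A) ≈
  [   1.9243     0.5538     0.5575     0.9652]
  [   0.2961     1.6237     0.0858     0.1485]
  [   0.9518     0.8586     1.3972     0.9135]
  [   0.4053     0.3850     0.3044     1.3871]
Δx = (I − A)⁻¹ Δd with Δd having +50 in the Sector 4 component and 0 elsewhere.
So Δx_1 = L_14 · (+50), where L_14 = adj(I−A)_14 / det(I−A) = 0.261625 / 0.27106875.
Δx_1 = 0.261625 × (+50) / 0.27106875 = 13.08125 / 0.27106875 ≈ 48.26.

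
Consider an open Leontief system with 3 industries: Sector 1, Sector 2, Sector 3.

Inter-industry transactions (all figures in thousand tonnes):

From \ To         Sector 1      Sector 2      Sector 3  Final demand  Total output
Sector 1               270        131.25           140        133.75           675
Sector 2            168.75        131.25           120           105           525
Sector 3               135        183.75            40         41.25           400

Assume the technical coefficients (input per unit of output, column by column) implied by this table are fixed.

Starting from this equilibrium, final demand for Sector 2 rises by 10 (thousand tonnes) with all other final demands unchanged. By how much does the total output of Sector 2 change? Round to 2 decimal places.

Δx_2 = 25.05

Technical coefficients a_ij = z_ij / X_j:
  a_11 = 270/675 = 0.40, a_21 = 168.75/675 = 0.25, a_31 = 135/675 = 0.20
  a_12 = 131.25/525 = 0.25, a_22 = 131.25/525 = 0.25, a_32 = 183.75/525 = 0.35
  a_13 = 140/400 = 0.35, a_23 = 120/400 = 0.30, a_33 = 40/400 = 0.10
I − A =
  [   0.60    -0.25    -0.35]
  [  -0.25     0.75    -0.30]
  [  -0.20    -0.35     0.90]
Cofactors of I−A, C_ij = (−1)^(i+j)·(minor ij) (rows/columns in the sector order above):
  C_11 = (0.75)(0.90) − (-0.30)(-0.35) = 0.5700
  C_12 = −[(-0.25)(0.90) − (-0.30)(-0.20)] = 0.2850
  C_13 = (-0.25)(-0.35) − (0.75)(-0.20) = 0.2375
  C_21 = −[(-0.25)(0.90) − (-0.35)(-0.35)] = 0.3475
  C_22 = (0.60)(0.90) − (-0.35)(-0.20) = 0.4700
  C_23 = −[(0.60)(-0.35) − (-0.25)(-0.20)] = 0.2600
  C_31 = (-0.25)(-0.30) − (-0.35)(0.75) = 0.3375
  C_32 = −[(0.60)(-0.30) − (-0.35)(-0.25)] = 0.2675
  C_33 = (0.60)(0.75) − (-0.25)(-0.25) = 0.3875
det(I−A) = Σ_j (I−A)_1j·C_1j = (0.60)(0.5700) + (-0.25)(0.2850) + (-0.35)(0.2375) = 0.187625
adj(I−A) = Cᵀ =
  [ 0.5700   0.3475   0.3375]
  [ 0.2850   0.4700   0.2675]
  [ 0.2375   0.2600   0.3875]
(I − A)⁻¹ = adj(I−A) / det(I−A) ≈
  [   3.0380     1.8521     1.7988]
  [   1.5190     2.5050     1.4257]
  [   1.2658     1.3857     2.0653]
Δx = (I − A)⁻¹ Δd with Δd having +10 in the Sector 2 component and 0 elsewhere.
So Δx_2 = L_22 · (+10), where L_22 = adj(I−A)_22 / det(I−A) = 0.4700 / 0.187625.
Δx_2 = 0.4700 × (+10) / 0.187625 = 4.70 / 0.187625 ≈ 25.05.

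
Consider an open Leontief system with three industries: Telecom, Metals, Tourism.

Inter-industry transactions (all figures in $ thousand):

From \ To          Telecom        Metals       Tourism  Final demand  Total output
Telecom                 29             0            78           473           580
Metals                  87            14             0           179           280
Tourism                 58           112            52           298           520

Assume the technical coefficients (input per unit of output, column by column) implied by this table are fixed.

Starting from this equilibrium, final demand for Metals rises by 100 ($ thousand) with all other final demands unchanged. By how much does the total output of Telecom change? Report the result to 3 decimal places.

Δx_1 = 7.605

Technical coefficients a_ij = z_ij / X_j:
  a_11 = 29/580 = 0.05, a_21 = 87/580 = 0.15, a_31 = 58/580 = 0.10
  a_12 = 0/280 = 0.00, a_22 = 14/280 = 0.05, a_32 = 112/280 = 0.40
  a_13 = 78/520 = 0.15, a_23 = 0/520 = 0.00, a_33 = 52/520 = 0.10
I − A =
  [   0.95     0.00    -0.15]
  [  -0.15     0.95     0.00]
  [  -0.10    -0.40     0.90]
Cofactors of I−A, C_ij = (−1)^(i+j)·(minor ij) (rows/columns in the sector order above):
  C_11 = (0.95)(0.90) − (0.00)(-0.40) = 0.8550
  C_12 = −[(-0.15)(0.90) − (0.00)(-0.10)] = 0.1350
  C_13 = (-0.15)(-0.40) − (0.95)(-0.10) = 0.1550
  C_21 = −[(0.00)(0.90) − (-0.15)(-0.40)] = 0.0600
  C_22 = (0.95)(0.90) − (-0.15)(-0.10) = 0.8400
  C_23 = −[(0.95)(-0.40) − (0.00)(-0.10)] = 0.3800
  C_31 = (0.00)(0.00) − (-0.15)(0.95) = 0.1425
  C_32 = −[(0.95)(0.00) − (-0.15)(-0.15)] = 0.0225
  C_33 = (0.95)(0.95) − (0.00)(-0.15) = 0.9025
det(I−A) = Σ_j (I−A)_1j·C_1j = (0.95)(0.8550) + (0.00)(0.1350) + (-0.15)(0.1550) = 0.7890
adj(I−A) = Cᵀ =
  [ 0.8550   0.0600   0.1425]
  [ 0.1350   0.8400   0.0225]
  [ 0.1550   0.3800   0.9025]
(I − A)⁻¹ = adj(I−A) / det(I−A) ≈
  [   1.0837     0.0760     0.1806]
  [   0.1711     1.0646     0.0285]
  [   0.1965     0.4816     1.1439]
Δx = (I − A)⁻¹ Δd with Δd having +100 in the Metals component and 0 elsewhere.
So Δx_1 = L_12 · (+100), where L_12 = adj(I−A)_12 / det(I−A) = 0.0600 / 0.7890.
Δx_1 = 0.0600 × (+100) / 0.7890 = 6.00 / 0.7890 ≈ 7.605.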